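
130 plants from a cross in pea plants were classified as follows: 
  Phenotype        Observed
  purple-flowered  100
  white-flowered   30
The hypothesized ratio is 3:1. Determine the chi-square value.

The 3:1 ratio has 4 parts, so with N = 130 the expected counts are:
  purple-flowered: 130 × 3/4 = 97.5
  white-flowered: 130 × 1/4 = 32.5
χ² = Σ (O − E)² / E
  purple-flowered: (100 − 97.5)² / 97.5 = 0.0641
  white-flowered: (30 − 32.5)² / 32.5 = 0.1923
χ² = 0.0641 + 0.1923 = 0.2564 ≈ 0.256

0.256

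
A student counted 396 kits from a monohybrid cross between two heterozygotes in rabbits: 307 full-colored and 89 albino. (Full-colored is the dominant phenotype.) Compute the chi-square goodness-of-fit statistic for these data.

For a monohybrid cross between heterozygotes with complete dominance, the expected phenotypic ratio is 3:1.
Expected counts for N = 396 under a 3:1 ratio (total parts = 4):
  full-colored: 396 × 3/4 = 297
  albino: 396 × 1/4 = 99
χ² = Σ (O − E)² / E
  full-colored: (307 − 297)² / 297 = 0.3367
  albino: (89 − 99)² / 99 = 1.0101
χ² = 0.3367 + 1.0101 = 1.3468 ≈ 1.347

1.347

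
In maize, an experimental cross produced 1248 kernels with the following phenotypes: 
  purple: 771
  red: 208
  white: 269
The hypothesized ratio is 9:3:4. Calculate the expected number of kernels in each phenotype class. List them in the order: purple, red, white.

702, 234, 312

Total ratio parts = 16. Expected numbers out of 1248:
  purple: 1248 × 9/16 = 702
  red: 1248 × 3/16 = 234
  white: 1248 × 4/16 = 312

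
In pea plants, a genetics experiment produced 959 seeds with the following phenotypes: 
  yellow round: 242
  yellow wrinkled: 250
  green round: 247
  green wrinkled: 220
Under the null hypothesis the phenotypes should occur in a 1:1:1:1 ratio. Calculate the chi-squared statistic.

2.306

Total ratio parts = 4. Expected numbers out of 959:
  yellow round: 959 × 1/4 = 239.75
  yellow wrinkled: 959 × 1/4 = 239.75
  green round: 959 × 1/4 = 239.75
  green wrinkled: 959 × 1/4 = 239.75
χ² = Σ (O − E)² / E
  yellow round: (242 − 239.75)² / 239.75 = 0.0211
  yellow wrinkled: (250 − 239.75)² / 239.75 = 0.4382
  green round: (247 − 239.75)² / 239.75 = 0.2192
  green wrinkled: (220 − 239.75)² / 239.75 = 1.6270
χ² = 0.0211 + 0.4382 + 0.2192 + 1.6270 = 2.3055 ≈ 2.306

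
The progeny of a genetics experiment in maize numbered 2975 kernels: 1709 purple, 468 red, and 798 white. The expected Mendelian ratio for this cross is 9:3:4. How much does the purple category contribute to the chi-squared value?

Under the 9:3:4 hypothesis (Σ ratio = 16, N = 2975):
  purple: 2975 × 9/16 = 1673.4375
  red: 2975 × 3/16 = 557.8125
  white: 2975 × 4/16 = 743.75
Contribution of purple: (1709 − 1673.4375)² / 1673.4375 = 0.7557

0.756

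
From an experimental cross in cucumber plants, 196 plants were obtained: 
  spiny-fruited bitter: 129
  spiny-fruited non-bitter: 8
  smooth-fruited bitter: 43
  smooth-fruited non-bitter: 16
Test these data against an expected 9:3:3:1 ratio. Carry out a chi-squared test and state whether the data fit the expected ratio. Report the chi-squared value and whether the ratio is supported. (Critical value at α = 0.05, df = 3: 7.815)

27.891; not consistent

Expected counts for N = 196 under a 9:3:3:1 ratio (total parts = 16):
  spiny-fruited bitter: 196 × 9/16 = 110.25
  spiny-fruited non-bitter: 196 × 3/16 = 36.75
  smooth-fruited bitter: 196 × 3/16 = 36.75
  smooth-fruited non-bitter: 196 × 1/16 = 12.25
χ² = Σ (O − E)² / E
  spiny-fruited bitter: (129 − 110.25)² / 110.25 = 3.1888
  spiny-fruited non-bitter: (8 − 36.75)² / 36.75 = 22.4915
  smooth-fruited bitter: (43 − 36.75)² / 36.75 = 1.0629
  smooth-fruited non-bitter: (16 − 12.25)² / 12.25 = 1.1480
χ² = 3.1888 + 22.4915 + 1.0629 + 1.1480 = 27.8912 ≈ 27.891
Degrees of freedom = 4 − 1 = 3; critical value at α = 0.05 is 7.815.
Since 27.891 > 7.815, we reject the null hypothesis — the data do not fit the 9:3:3:1 ratio.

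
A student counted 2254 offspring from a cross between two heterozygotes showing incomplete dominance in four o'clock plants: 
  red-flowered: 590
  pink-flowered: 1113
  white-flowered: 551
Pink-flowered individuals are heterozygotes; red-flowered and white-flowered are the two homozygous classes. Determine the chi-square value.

With incomplete dominance, a heterozygote × heterozygote cross gives a 1:2:1 phenotypic ratio.
Under the 1:2:1 hypothesis (Σ ratio = 4, N = 2254):
  red-flowered: 2254 × 1/4 = 563.5
  pink-flowered: 2254 × 2/4 = 1127
  white-flowered: 2254 × 1/4 = 563.5
χ² = Σ (O − E)² / E
  red-flowered: (590 − 563.5)² / 563.5 = 1.2462
  pink-flowered: (1113 − 1127)² / 1127 = 0.1739
  white-flowered: (551 − 563.5)² / 563.5 = 0.2773
χ² = 1.2462 + 0.1739 + 0.2773 = 1.6974 ≈ 1.697

1.697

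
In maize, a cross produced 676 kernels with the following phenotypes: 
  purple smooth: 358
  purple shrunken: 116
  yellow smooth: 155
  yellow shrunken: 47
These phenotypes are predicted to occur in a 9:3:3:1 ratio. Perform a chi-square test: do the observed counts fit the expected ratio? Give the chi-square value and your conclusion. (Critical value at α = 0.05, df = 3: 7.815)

The 9:3:3:1 ratio has 16 parts, so with N = 676 the expected counts are:
  purple smooth: 676 × 9/16 = 380.25
  purple shrunken: 676 × 3/16 = 126.75
  yellow smooth: 676 × 3/16 = 126.75
  yellow shrunken: 676 × 1/16 = 42.25
χ² = Σ (O − E)² / E
  purple smooth: (358 − 380.25)² / 380.25 = 1.3019
  purple shrunken: (116 − 126.75)² / 126.75 = 0.9117
  yellow smooth: (155 − 126.75)² / 126.75 = 6.2964
  yellow shrunken: (47 − 42.25)² / 42.25 = 0.5340
χ² = 1.3019 + 0.9117 + 6.2964 + 0.5340 = 9.044
Degrees of freedom = 4 − 1 = 3; critical value at α = 0.05 is 7.815.
Since 9.044 > 7.815, we reject the null hypothesis — the data do not fit the 9:3:3:1 ratio.

9.044; not consistent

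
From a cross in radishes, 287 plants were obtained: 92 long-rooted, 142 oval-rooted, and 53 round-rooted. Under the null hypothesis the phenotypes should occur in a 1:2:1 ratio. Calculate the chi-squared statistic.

Expected counts for N = 287 under a 1:2:1 ratio (total parts = 4):
  long-rooted: 287 × 1/4 = 71.75
  oval-rooted: 287 × 2/4 = 143.5
  round-rooted: 287 × 1/4 = 71.75
χ² = Σ (O − E)² / E
  long-rooted: (92 − 71.75)² / 71.75 = 5.7152
  oval-rooted: (142 − 143.5)² / 143.5 = 0.0157
  round-rooted: (53 − 71.75)² / 71.75 = 4.8998
χ² = 5.7152 + 0.0157 + 4.8998 = 10.6307 ≈ 10.631

10.631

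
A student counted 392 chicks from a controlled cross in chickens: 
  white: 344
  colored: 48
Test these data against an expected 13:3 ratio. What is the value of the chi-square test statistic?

10.889

The 13:3 ratio has 16 parts, so with N = 392 the expected counts are:
  white: 392 × 13/16 = 318.5
  colored: 392 × 3/16 = 73.5
χ² = Σ (O − E)² / E
  white: (344 − 318.5)² / 318.5 = 2.0416
  colored: (48 − 73.5)² / 73.5 = 8.8469
χ² = 2.0416 + 8.8469 = 10.8885 ≈ 10.889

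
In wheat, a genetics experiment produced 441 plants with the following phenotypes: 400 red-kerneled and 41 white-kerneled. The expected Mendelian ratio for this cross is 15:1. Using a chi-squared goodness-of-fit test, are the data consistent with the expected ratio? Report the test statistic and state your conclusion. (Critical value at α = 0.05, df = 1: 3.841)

The 15:1 ratio has 16 parts, so with N = 441 the expected counts are:
  red-kerneled: 441 × 15/16 = 413.4375
  white-kerneled: 441 × 1/16 = 27.5625
χ² = Σ (O − E)² / E
  red-kerneled: (400 − 413.4375)² / 413.4375 = 0.4367
  white-kerneled: (41 − 27.5625)² / 27.5625 = 6.5512
χ² = 0.4367 + 6.5512 = 6.9879 ≈ 6.988
Degrees of freedom = 2 − 1 = 1; critical value at α = 0.05 is 3.841.
Since 6.988 > 3.841, we reject the null hypothesis — the data do not fit the 15:1 ratio.

6.988; not consistent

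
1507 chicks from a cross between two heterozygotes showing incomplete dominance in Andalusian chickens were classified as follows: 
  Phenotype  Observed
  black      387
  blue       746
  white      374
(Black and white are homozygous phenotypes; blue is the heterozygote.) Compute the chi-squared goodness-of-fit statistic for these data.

With incomplete dominance, a heterozygote × heterozygote cross gives a 1:2:1 phenotypic ratio.
Under the 1:2:1 hypothesis (Σ ratio = 4, N = 1507):
  black: 1507 × 1/4 = 376.75
  blue: 1507 × 2/4 = 753.5
  white: 1507 × 1/4 = 376.75
χ² = Σ (O − E)² / E
  black: (387 − 376.75)² / 376.75 = 0.2789
  blue: (746 − 753.5)² / 753.5 = 0.0747
  white: (374 − 376.75)² / 376.75 = 0.0201
χ² = 0.2789 + 0.0747 + 0.0201 = 0.3737 ≈ 0.374

0.374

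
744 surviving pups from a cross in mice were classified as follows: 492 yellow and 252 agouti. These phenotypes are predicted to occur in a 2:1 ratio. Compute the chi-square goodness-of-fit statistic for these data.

0.097

The 2:1 ratio has 3 parts, so with N = 744 the expected counts are:
  yellow: 744 × 2/3 = 496
  agouti: 744 × 1/3 = 248
χ² = Σ (O − E)² / E
  yellow: (492 − 496)² / 496 = 0.0323
  agouti: (252 − 248)² / 248 = 0.0645
χ² = 0.0323 + 0.0645 = 0.0968 ≈ 0.097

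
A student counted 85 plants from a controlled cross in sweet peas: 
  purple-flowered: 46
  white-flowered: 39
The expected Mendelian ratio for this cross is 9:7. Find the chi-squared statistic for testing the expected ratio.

0.157

Under the 9:7 hypothesis (Σ ratio = 16, N = 85):
  purple-flowered: 85 × 9/16 = 47.8125
  white-flowered: 85 × 7/16 = 37.1875
χ² = Σ (O − E)² / E
  purple-flowered: (46 − 47.8125)² / 47.8125 = 0.0687
  white-flowered: (39 − 37.1875)² / 37.1875 = 0.0883
χ² = 0.0687 + 0.0883 = 0.157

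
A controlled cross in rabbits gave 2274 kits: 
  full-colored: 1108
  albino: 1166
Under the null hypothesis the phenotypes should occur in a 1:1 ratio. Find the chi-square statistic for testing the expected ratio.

Under the 1:1 hypothesis (Σ ratio = 2, N = 2274):
  full-colored: 2274 × 1/2 = 1137
  albino: 2274 × 1/2 = 1137
χ² = Σ (O − E)² / E
  full-colored: (1108 − 1137)² / 1137 = 0.7397
  albino: (1166 − 1137)² / 1137 = 0.7397
χ² = 0.7397 + 0.7397 = 1.4794 ≈ 1.479

1.479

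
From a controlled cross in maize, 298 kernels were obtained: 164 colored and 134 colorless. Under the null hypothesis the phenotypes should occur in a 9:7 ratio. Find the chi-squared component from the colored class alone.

0.078

The 9:7 ratio has 16 parts, so with N = 298 the expected counts are:
  colored: 298 × 9/16 = 167.625
  colorless: 298 × 7/16 = 130.375
Contribution of colored: (164 − 167.625)² / 167.625 = 0.0784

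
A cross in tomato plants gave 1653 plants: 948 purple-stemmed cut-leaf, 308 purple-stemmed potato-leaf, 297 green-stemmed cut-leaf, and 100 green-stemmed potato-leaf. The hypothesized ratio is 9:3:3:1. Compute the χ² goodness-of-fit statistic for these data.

Expected counts for N = 1653 under a 9:3:3:1 ratio (total parts = 16):
  purple-stemmed cut-leaf: 1653 × 9/16 = 929.8125
  purple-stemmed potato-leaf: 1653 × 3/16 = 309.9375
  green-stemmed cut-leaf: 1653 × 3/16 = 309.9375
  green-stemmed potato-leaf: 1653 × 1/16 = 103.3125
χ² = Σ (O − E)² / E
  purple-stemmed cut-leaf: (948 − 929.8125)² / 929.8125 = 0.3558
  purple-stemmed potato-leaf: (308 − 309.9375)² / 309.9375 = 0.0121
  green-stemmed cut-leaf: (297 − 309.9375)² / 309.9375 = 0.5400
  green-stemmed potato-leaf: (100 − 103.3125)² / 103.3125 = 0.1062
χ² = 0.3558 + 0.0121 + 0.5400 + 0.1062 = 1.0141 ≈ 1.014

1.014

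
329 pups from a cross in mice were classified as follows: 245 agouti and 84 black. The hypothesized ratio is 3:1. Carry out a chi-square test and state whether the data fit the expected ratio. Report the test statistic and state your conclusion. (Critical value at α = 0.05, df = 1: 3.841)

0.050; consistent

Under the 3:1 hypothesis (Σ ratio = 4, N = 329):
  agouti: 329 × 3/4 = 246.75
  black: 329 × 1/4 = 82.25
χ² = Σ (O − E)² / E
  agouti: (245 − 246.75)² / 246.75 = 0.0124
  black: (84 − 82.25)² / 82.25 = 0.0372
χ² = 0.0124 + 0.0372 = 0.0496 ≈ 0.050
Degrees of freedom = 2 − 1 = 1; critical value at α = 0.05 is 3.841.
Since 0.050 < 3.841, we fail to reject the null hypothesis — the data are consistent with the 3:1 ratio.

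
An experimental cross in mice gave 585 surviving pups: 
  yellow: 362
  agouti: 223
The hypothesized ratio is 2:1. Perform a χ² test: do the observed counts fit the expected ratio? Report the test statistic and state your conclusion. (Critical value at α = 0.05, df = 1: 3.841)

6.031; not consistent

Total ratio parts = 3. Expected numbers out of 585:
  yellow: 585 × 2/3 = 390
  agouti: 585 × 1/3 = 195
χ² = Σ (O − E)² / E
  yellow: (362 − 390)² / 390 = 2.0103
  agouti: (223 − 195)² / 195 = 4.0205
χ² = 2.0103 + 4.0205 = 6.0308 ≈ 6.031
Degrees of freedom = 2 − 1 = 1; critical value at α = 0.05 is 3.841.
Since 6.031 > 3.841, we reject the null hypothesis — the data do not fit the 2:1 ratio.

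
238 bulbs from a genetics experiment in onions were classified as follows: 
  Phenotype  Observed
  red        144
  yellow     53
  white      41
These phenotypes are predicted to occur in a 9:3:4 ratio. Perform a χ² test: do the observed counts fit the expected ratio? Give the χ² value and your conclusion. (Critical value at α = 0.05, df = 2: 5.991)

Total ratio parts = 16. Expected numbers out of 238:
  red: 238 × 9/16 = 133.875
  yellow: 238 × 3/16 = 44.625
  white: 238 × 4/16 = 59.5
χ² = Σ (O − E)² / E
  red: (144 − 133.875)² / 133.875 = 0.7658
  yellow: (53 − 44.625)² / 44.625 = 1.5718
  white: (41 − 59.5)² / 59.5 = 5.7521
χ² = 0.7658 + 1.5718 + 5.7521 = 8.0897 ≈ 8.090
Degrees of freedom = 3 − 1 = 2; critical value at α = 0.05 is 5.991.
Since 8.090 > 5.991, we reject the null hypothesis — the data do not fit the 9:3:4 ratio.

8.090; not consistent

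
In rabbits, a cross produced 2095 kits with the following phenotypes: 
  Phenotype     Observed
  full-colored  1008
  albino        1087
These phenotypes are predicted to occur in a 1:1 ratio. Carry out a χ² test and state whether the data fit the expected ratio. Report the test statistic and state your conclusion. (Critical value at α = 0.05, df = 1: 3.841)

Expected counts for N = 2095 under a 1:1 ratio (total parts = 2):
  full-colored: 2095 × 1/2 = 1047.5
  albino: 2095 × 1/2 = 1047.5
χ² = Σ (O − E)² / E
  full-colored: (1008 − 1047.5)² / 1047.5 = 1.4895
  albino: (1087 − 1047.5)² / 1047.5 = 1.4895
χ² = 1.4895 + 1.4895 = 2.979
Degrees of freedom = 2 − 1 = 1; critical value at α = 0.05 is 3.841.
Since 2.979 < 3.841, we fail to reject the null hypothesis — the data are consistent with the 1:1 ratio.

2.979; consistent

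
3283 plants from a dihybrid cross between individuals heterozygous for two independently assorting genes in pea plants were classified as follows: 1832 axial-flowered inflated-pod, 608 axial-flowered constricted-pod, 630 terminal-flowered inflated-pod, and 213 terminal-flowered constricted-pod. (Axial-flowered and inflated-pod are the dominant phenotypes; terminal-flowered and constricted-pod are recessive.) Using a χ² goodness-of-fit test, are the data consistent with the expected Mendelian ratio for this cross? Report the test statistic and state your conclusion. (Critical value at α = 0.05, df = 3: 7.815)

A dihybrid F₂ with independent assortment and complete dominance at both loci gives a 9:3:3:1 phenotypic ratio.
Under the 9:3:3:1 hypothesis (Σ ratio = 16, N = 3283):
  axial-flowered inflated-pod: 3283 × 9/16 = 1846.6875
  axial-flowered constricted-pod: 3283 × 3/16 = 615.5625
  terminal-flowered inflated-pod: 3283 × 3/16 = 615.5625
  terminal-flowered constricted-pod: 3283 × 1/16 = 205.1875
χ² = Σ (O − E)² / E
  axial-flowered inflated-pod: (1832 − 1846.6875)² / 1846.6875 = 0.1168
  axial-flowered constricted-pod: (608 − 615.5625)² / 615.5625 = 0.0929
  terminal-flowered inflated-pod: (630 − 615.5625)² / 615.5625 = 0.3386
  terminal-flowered constricted-pod: (213 − 205.1875)² / 205.1875 = 0.2975
χ² = 0.1168 + 0.0929 + 0.3386 + 0.2975 = 0.8458 ≈ 0.846
Degrees of freedom = 4 − 1 = 3; critical value at α = 0.05 is 7.815.
Since 0.846 < 7.815, we fail to reject the null hypothesis — the data are consistent with the 9:3:3:1 ratio.

0.846; consistent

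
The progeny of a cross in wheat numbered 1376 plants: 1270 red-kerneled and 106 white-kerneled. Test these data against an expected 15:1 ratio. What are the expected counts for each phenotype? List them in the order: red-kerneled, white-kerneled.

1290, 86

Total ratio parts = 16. Expected numbers out of 1376:
  red-kerneled: 1376 × 15/16 = 1290
  white-kerneled: 1376 × 1/16 = 86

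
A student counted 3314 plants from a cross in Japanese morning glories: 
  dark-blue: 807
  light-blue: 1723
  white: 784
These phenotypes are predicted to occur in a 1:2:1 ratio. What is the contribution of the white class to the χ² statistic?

Under the 1:2:1 hypothesis (Σ ratio = 4, N = 3314):
  dark-blue: 3314 × 1/4 = 828.5
  light-blue: 3314 × 2/4 = 1657
  white: 3314 × 1/4 = 828.5
Contribution of white: (784 − 828.5)² / 828.5 = 2.3902

2.390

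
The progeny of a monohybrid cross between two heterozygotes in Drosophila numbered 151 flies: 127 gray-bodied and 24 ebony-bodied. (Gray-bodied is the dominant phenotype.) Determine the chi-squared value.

6.678

For a monohybrid cross between heterozygotes with complete dominance, the expected phenotypic ratio is 3:1.
Expected counts for N = 151 under a 3:1 ratio (total parts = 4):
  gray-bodied: 151 × 3/4 = 113.25
  ebony-bodied: 151 × 1/4 = 37.75
χ² = Σ (O − E)² / E
  gray-bodied: (127 − 113.25)² / 113.25 = 1.6694
  ebony-bodied: (24 − 37.75)² / 37.75 = 5.0083
χ² = 1.6694 + 5.0083 = 6.6777 ≈ 6.678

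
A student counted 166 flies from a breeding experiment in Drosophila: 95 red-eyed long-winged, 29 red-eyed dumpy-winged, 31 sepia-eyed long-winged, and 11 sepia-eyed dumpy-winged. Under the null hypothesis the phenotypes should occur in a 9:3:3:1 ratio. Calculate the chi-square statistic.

Under the 9:3:3:1 hypothesis (Σ ratio = 16, N = 166):
  red-eyed long-winged: 166 × 9/16 = 93.375
  red-eyed dumpy-winged: 166 × 3/16 = 31.125
  sepia-eyed long-winged: 166 × 3/16 = 31.125
  sepia-eyed dumpy-winged: 166 × 1/16 = 10.375
χ² = Σ (O − E)² / E
  red-eyed long-winged: (95 − 93.375)² / 93.375 = 0.0283
  red-eyed dumpy-winged: (29 − 31.125)² / 31.125 = 0.1451
  sepia-eyed long-winged: (31 − 31.125)² / 31.125 = 0.0005
  sepia-eyed dumpy-winged: (11 − 10.375)² / 10.375 = 0.0377
χ² = 0.0283 + 0.1451 + 0.0005 + 0.0377 = 0.2116 ≈ 0.212

0.212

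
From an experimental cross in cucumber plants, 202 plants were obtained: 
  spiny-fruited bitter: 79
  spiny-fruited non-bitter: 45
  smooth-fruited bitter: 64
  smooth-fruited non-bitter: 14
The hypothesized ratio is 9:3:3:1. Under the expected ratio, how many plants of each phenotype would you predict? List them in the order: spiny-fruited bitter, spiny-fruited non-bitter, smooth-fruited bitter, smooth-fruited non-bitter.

113.625, 37.875, 37.875, 12.625

The 9:3:3:1 ratio has 16 parts, so with N = 202 the expected counts are:
  spiny-fruited bitter: 202 × 9/16 = 113.625
  spiny-fruited non-bitter: 202 × 3/16 = 37.875
  smooth-fruited bitter: 202 × 3/16 = 37.875
  smooth-fruited non-bitter: 202 × 1/16 = 12.625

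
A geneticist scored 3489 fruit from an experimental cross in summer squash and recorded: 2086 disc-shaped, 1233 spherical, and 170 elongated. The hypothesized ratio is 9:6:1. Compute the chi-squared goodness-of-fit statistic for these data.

22.699

Expected counts for N = 3489 under a 9:6:1 ratio (total parts = 16):
  disc-shaped: 3489 × 9/16 = 1962.5625
  spherical: 3489 × 6/16 = 1308.375
  elongated: 3489 × 1/16 = 218.0625
χ² = Σ (O − E)² / E
  disc-shaped: (2086 − 1962.5625)² / 1962.5625 = 7.7637
  spherical: (1233 − 1308.375)² / 1308.375 = 4.3423
  elongated: (170 − 218.0625)² / 218.0625 = 10.5933
χ² = 7.7637 + 4.3423 + 10.5933 = 22.6993 ≈ 22.699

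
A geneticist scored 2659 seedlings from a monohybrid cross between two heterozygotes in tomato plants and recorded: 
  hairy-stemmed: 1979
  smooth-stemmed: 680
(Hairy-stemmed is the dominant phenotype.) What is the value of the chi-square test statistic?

For a monohybrid cross between heterozygotes with complete dominance, the expected phenotypic ratio is 3:1.
The 3:1 ratio has 4 parts, so with N = 2659 the expected counts are:
  hairy-stemmed: 2659 × 3/4 = 1994.25
  smooth-stemmed: 2659 × 1/4 = 664.75
χ² = Σ (O − E)² / E
  hairy-stemmed: (1979 − 1994.25)² / 1994.25 = 0.1166
  smooth-stemmed: (680 − 664.75)² / 664.75 = 0.3498
χ² = 0.1166 + 0.3498 = 0.4664 ≈ 0.466

0.466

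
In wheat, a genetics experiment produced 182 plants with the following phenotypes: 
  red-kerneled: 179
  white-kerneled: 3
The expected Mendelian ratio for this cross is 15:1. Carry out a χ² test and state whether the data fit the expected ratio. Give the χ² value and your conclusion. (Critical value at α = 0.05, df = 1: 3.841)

The 15:1 ratio has 16 parts, so with N = 182 the expected counts are:
  red-kerneled: 182 × 15/16 = 170.625
  white-kerneled: 182 × 1/16 = 11.375
χ² = Σ (O − E)² / E
  red-kerneled: (179 − 170.625)² / 170.625 = 0.4111
  white-kerneled: (3 − 11.375)² / 11.375 = 6.1662
χ² = 0.4111 + 6.1662 = 6.5773 ≈ 6.577
Degrees of freedom = 2 − 1 = 1; critical value at α = 0.05 is 3.841.
Since 6.577 > 3.841, we reject the null hypothesis — the data do not fit the 15:1 ratio.

6.577; not consistent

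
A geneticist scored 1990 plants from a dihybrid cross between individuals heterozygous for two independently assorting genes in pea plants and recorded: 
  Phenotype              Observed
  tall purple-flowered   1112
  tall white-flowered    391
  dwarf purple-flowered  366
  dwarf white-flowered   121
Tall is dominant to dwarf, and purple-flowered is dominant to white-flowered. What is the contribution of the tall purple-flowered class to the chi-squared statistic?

A dihybrid F₂ with independent assortment and complete dominance at both loci gives a 9:3:3:1 phenotypic ratio.
Total ratio parts = 16. Expected numbers out of 1990:
  tall purple-flowered: 1990 × 9/16 = 1119.375
  tall white-flowered: 1990 × 3/16 = 373.125
  dwarf purple-flowered: 1990 × 3/16 = 373.125
  dwarf white-flowered: 1990 × 1/16 = 124.375
Contribution of tall purple-flowered: (1112 − 1119.375)² / 1119.375 = 0.0486

0.049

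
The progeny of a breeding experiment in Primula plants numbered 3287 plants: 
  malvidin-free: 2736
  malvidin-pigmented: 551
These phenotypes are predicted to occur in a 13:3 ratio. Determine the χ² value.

Total ratio parts = 16. Expected numbers out of 3287:
  malvidin-free: 3287 × 13/16 = 2670.6875
  malvidin-pigmented: 3287 × 3/16 = 616.3125
χ² = Σ (O − E)² / E
  malvidin-free: (2736 − 2670.6875)² / 2670.6875 = 1.5972
  malvidin-pigmented: (551 − 616.3125)² / 616.3125 = 6.9214
χ² = 1.5972 + 6.9214 = 8.5186 ≈ 8.519

8.519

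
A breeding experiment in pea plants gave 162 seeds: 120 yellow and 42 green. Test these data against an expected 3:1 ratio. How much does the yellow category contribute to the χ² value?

0.019

Under the 3:1 hypothesis (Σ ratio = 4, N = 162):
  yellow: 162 × 3/4 = 121.5
  green: 162 × 1/4 = 40.5
Contribution of yellow: (120 − 121.5)² / 121.5 = 0.0185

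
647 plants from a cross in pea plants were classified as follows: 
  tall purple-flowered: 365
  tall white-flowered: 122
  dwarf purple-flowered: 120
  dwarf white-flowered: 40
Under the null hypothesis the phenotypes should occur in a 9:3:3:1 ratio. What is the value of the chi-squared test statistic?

The 9:3:3:1 ratio has 16 parts, so with N = 647 the expected counts are:
  tall purple-flowered: 647 × 9/16 = 363.9375
  tall white-flowered: 647 × 3/16 = 121.3125
  dwarf purple-flowered: 647 × 3/16 = 121.3125
  dwarf white-flowered: 647 × 1/16 = 40.4375
χ² = Σ (O − E)² / E
  tall purple-flowered: (365 − 363.9375)² / 363.9375 = 0.0031
  tall white-flowered: (122 − 121.3125)² / 121.3125 = 0.0039
  dwarf purple-flowered: (120 − 121.3125)² / 121.3125 = 0.0142
  dwarf white-flowered: (40 − 40.4375)² / 40.4375 = 0.0047
χ² = 0.0031 + 0.0039 + 0.0142 + 0.0047 = 0.0259 ≈ 0.026

0.026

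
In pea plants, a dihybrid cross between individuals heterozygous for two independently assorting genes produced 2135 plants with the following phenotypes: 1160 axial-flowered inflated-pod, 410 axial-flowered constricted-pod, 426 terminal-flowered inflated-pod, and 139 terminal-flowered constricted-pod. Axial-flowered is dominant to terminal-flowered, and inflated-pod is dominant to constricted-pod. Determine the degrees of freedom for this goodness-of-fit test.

A dihybrid F₂ with independent assortment and complete dominance at both loci gives a 9:3:3:1 phenotypic ratio.
A goodness-of-fit test with 4 phenotype classes has df = 4 − 1 = 3.

3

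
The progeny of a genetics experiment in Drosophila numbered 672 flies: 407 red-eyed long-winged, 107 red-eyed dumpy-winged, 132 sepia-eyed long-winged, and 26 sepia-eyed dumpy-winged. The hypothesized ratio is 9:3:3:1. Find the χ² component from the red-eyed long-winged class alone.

The 9:3:3:1 ratio has 16 parts, so with N = 672 the expected counts are:
  red-eyed long-winged: 672 × 9/16 = 378
  red-eyed dumpy-winged: 672 × 3/16 = 126
  sepia-eyed long-winged: 672 × 3/16 = 126
  sepia-eyed dumpy-winged: 672 × 1/16 = 42
Contribution of red-eyed long-winged: (407 − 378)² / 378 = 2.2249

2.225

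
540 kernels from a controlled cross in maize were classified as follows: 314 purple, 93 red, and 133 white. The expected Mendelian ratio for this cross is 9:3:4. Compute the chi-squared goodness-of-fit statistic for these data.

1.048

Total ratio parts = 16. Expected numbers out of 540:
  purple: 540 × 9/16 = 303.75
  red: 540 × 3/16 = 101.25
  white: 540 × 4/16 = 135
χ² = Σ (O − E)² / E
  purple: (314 − 303.75)² / 303.75 = 0.3459
  red: (93 − 101.25)² / 101.25 = 0.6722
  white: (133 − 135)² / 135 = 0.0296
χ² = 0.3459 + 0.6722 + 0.0296 = 1.0477 ≈ 1.048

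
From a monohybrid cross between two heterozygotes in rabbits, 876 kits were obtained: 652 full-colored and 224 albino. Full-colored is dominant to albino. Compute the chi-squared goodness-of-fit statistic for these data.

0.152

For a monohybrid cross between heterozygotes with complete dominance, the expected phenotypic ratio is 3:1.
Expected counts for N = 876 under a 3:1 ratio (total parts = 4):
  full-colored: 876 × 3/4 = 657
  albino: 876 × 1/4 = 219
χ² = Σ (O − E)² / E
  full-colored: (652 − 657)² / 657 = 0.0381
  albino: (224 − 219)² / 219 = 0.1142
χ² = 0.0381 + 0.1142 = 0.1523 ≈ 0.152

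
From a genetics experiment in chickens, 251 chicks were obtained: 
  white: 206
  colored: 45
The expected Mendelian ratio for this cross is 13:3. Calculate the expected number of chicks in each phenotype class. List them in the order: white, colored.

203.9375, 47.0625

The 13:3 ratio has 16 parts, so with N = 251 the expected counts are:
  white: 251 × 13/16 = 203.9375
  colored: 251 × 3/16 = 47.0625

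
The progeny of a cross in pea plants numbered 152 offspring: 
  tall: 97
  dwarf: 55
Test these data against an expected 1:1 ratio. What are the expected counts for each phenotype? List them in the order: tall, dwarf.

Expected counts for N = 152 under a 1:1 ratio (total parts = 2):
  tall: 152 × 1/2 = 76
  dwarf: 152 × 1/2 = 76

76, 76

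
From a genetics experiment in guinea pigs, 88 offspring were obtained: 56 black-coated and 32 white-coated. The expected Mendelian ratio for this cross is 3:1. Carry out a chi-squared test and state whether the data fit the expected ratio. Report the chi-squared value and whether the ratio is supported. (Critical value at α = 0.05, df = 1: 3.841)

Under the 3:1 hypothesis (Σ ratio = 4, N = 88):
  black-coated: 88 × 3/4 = 66
  white-coated: 88 × 1/4 = 22
χ² = Σ (O − E)² / E
  black-coated: (56 − 66)² / 66 = 1.5152
  white-coated: (32 − 22)² / 22 = 4.5455
χ² = 1.5152 + 4.5455 = 6.0607 ≈ 6.061
Degrees of freedom = 2 − 1 = 1; critical value at α = 0.05 is 3.841.
Since 6.061 > 3.841, we reject the null hypothesis — the data do not fit the 3:1 ratio.

6.061; not consistent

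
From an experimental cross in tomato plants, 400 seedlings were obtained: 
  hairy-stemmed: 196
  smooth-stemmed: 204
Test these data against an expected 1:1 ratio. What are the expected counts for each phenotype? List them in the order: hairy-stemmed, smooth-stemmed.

Under the 1:1 hypothesis (Σ ratio = 2, N = 400):
  hairy-stemmed: 400 × 1/2 = 200
  smooth-stemmed: 400 × 1/2 = 200

200, 200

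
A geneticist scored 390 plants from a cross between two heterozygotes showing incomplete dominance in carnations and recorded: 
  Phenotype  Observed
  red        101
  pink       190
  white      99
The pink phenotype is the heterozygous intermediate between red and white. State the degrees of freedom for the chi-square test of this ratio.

2

With incomplete dominance, a heterozygote × heterozygote cross gives a 1:2:1 phenotypic ratio.
A goodness-of-fit test with 3 phenotype classes has df = 3 − 1 = 2.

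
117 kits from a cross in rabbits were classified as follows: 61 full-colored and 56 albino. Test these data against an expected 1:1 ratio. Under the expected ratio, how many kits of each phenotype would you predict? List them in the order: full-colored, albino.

58.5, 58.5

Total ratio parts = 2. Expected numbers out of 117:
  full-colored: 117 × 1/2 = 58.5
  albino: 117 × 1/2 = 58.5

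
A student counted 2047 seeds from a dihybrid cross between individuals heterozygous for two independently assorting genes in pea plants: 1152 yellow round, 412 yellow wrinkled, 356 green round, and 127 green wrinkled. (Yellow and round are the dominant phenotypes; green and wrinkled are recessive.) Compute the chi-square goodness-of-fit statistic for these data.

A dihybrid F₂ with independent assortment and complete dominance at both loci gives a 9:3:3:1 phenotypic ratio.
Under the 9:3:3:1 hypothesis (Σ ratio = 16, N = 2047):
  yellow round: 2047 × 9/16 = 1151.4375
  yellow wrinkled: 2047 × 3/16 = 383.8125
  green round: 2047 × 3/16 = 383.8125
  green wrinkled: 2047 × 1/16 = 127.9375
χ² = Σ (O − E)² / E
  yellow round: (1152 − 1151.4375)² / 1151.4375 = 0.0003
  yellow wrinkled: (412 − 383.8125)² / 383.8125 = 2.0701
  green round: (356 − 383.8125)² / 383.8125 = 2.0154
  green wrinkled: (127 − 127.9375)² / 127.9375 = 0.0069
χ² = 0.0003 + 2.0701 + 2.0154 + 0.0069 = 4.0927 ≈ 4.093

4.093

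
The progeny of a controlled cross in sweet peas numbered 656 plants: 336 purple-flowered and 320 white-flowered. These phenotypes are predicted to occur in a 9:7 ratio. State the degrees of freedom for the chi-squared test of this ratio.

A goodness-of-fit test with 2 phenotype classes has df = 2 − 1 = 1.

1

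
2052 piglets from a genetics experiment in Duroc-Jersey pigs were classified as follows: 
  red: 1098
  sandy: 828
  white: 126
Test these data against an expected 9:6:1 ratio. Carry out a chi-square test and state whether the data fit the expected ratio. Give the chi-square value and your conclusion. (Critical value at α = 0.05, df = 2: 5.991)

Under the 9:6:1 hypothesis (Σ ratio = 16, N = 2052):
  red: 2052 × 9/16 = 1154.25
  sandy: 2052 × 6/16 = 769.5
  white: 2052 × 1/16 = 128.25
χ² = Σ (O − E)² / E
  red: (1098 − 1154.25)² / 1154.25 = 2.7412
  sandy: (828 − 769.5)² / 769.5 = 4.4474
  white: (126 − 128.25)² / 128.25 = 0.0395
χ² = 2.7412 + 4.4474 + 0.0395 = 7.2281 ≈ 7.228
Degrees of freedom = 3 − 1 = 2; critical value at α = 0.05 is 5.991.
Since 7.228 > 5.991, we reject the null hypothesis — the data do not fit the 9:6:1 ratio.

7.228; not consistent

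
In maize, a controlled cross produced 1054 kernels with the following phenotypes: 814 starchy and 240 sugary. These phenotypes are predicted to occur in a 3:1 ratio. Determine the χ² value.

2.794

The 3:1 ratio has 4 parts, so with N = 1054 the expected counts are:
  starchy: 1054 × 3/4 = 790.5
  sugary: 1054 × 1/4 = 263.5
χ² = Σ (O − E)² / E
  starchy: (814 − 790.5)² / 790.5 = 0.6986
  sugary: (240 − 263.5)² / 263.5 = 2.0958
χ² = 0.6986 + 2.0958 = 2.7944 ≈ 2.794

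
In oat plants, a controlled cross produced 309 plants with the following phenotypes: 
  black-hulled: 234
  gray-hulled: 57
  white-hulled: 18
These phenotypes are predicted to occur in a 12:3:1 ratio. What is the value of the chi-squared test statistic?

0.126

Expected counts for N = 309 under a 12:3:1 ratio (total parts = 16):
  black-hulled: 309 × 12/16 = 231.75
  gray-hulled: 309 × 3/16 = 57.9375
  white-hulled: 309 × 1/16 = 19.3125
χ² = Σ (O − E)² / E
  black-hulled: (234 − 231.75)² / 231.75 = 0.0218
  gray-hulled: (57 − 57.9375)² / 57.9375 = 0.0152
  white-hulled: (18 − 19.3125)² / 19.3125 = 0.0892
χ² = 0.0218 + 0.0152 + 0.0892 = 0.1262 ≈ 0.126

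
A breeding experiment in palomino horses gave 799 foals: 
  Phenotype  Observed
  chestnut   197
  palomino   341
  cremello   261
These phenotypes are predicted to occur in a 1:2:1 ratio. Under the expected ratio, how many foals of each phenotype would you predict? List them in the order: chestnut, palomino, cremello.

199.75, 399.5, 199.75

Total ratio parts = 4. Expected numbers out of 799:
  chestnut: 799 × 1/4 = 199.75
  palomino: 799 × 2/4 = 399.5
  cremello: 799 × 1/4 = 199.75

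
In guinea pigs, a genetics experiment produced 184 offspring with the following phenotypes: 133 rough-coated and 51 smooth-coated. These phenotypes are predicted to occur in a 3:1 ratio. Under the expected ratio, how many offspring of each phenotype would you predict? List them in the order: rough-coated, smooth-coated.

138, 46

Under the 3:1 hypothesis (Σ ratio = 4, N = 184):
  rough-coated: 184 × 3/4 = 138
  smooth-coated: 184 × 1/4 = 46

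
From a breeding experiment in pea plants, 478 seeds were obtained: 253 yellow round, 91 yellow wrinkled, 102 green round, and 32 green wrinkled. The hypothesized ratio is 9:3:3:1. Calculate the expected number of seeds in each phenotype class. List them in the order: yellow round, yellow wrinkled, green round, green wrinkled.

268.875, 89.625, 89.625, 29.875

Total ratio parts = 16. Expected numbers out of 478:
  yellow round: 478 × 9/16 = 268.875
  yellow wrinkled: 478 × 3/16 = 89.625
  green round: 478 × 3/16 = 89.625
  green wrinkled: 478 × 1/16 = 29.875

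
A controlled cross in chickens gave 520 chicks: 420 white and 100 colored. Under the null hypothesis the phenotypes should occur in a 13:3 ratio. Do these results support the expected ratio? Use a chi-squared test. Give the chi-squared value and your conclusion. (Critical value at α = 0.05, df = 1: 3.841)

Total ratio parts = 16. Expected numbers out of 520:
  white: 520 × 13/16 = 422.5
  colored: 520 × 3/16 = 97.5
χ² = Σ (O − E)² / E
  white: (420 − 422.5)² / 422.5 = 0.0148
  colored: (100 − 97.5)² / 97.5 = 0.0641
χ² = 0.0148 + 0.0641 = 0.0789 ≈ 0.079
Degrees of freedom = 2 − 1 = 1; critical value at α = 0.05 is 3.841.
Since 0.079 < 3.841, we fail to reject the null hypothesis — the data are consistent with the 13:3 ratio.

0.079; consistent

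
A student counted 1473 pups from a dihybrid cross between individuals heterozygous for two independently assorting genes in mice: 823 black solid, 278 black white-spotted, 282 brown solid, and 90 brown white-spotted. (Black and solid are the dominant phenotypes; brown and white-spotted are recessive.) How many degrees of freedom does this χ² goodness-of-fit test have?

A dihybrid F₂ with independent assortment and complete dominance at both loci gives a 9:3:3:1 phenotypic ratio.
A goodness-of-fit test with 4 phenotype classes has df = 4 − 1 = 3.

3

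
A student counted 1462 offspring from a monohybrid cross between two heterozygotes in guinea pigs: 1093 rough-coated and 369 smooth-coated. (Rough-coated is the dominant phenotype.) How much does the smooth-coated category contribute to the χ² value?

For a monohybrid cross between heterozygotes with complete dominance, the expected phenotypic ratio is 3:1.
The 3:1 ratio has 4 parts, so with N = 1462 the expected counts are:
  rough-coated: 1462 × 3/4 = 1096.5
  smooth-coated: 1462 × 1/4 = 365.5
Contribution of smooth-coated: (369 − 365.5)² / 365.5 = 0.0335

0.034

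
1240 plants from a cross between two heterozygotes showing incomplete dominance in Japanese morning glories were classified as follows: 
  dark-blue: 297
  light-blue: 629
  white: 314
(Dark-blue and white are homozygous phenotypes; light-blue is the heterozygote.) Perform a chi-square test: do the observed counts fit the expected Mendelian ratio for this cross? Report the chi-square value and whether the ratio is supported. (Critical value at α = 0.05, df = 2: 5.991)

With incomplete dominance, a heterozygote × heterozygote cross gives a 1:2:1 phenotypic ratio.
Under the 1:2:1 hypothesis (Σ ratio = 4, N = 1240):
  dark-blue: 1240 × 1/4 = 310
  light-blue: 1240 × 2/4 = 620
  white: 1240 × 1/4 = 310
χ² = Σ (O − E)² / E
  dark-blue: (297 − 310)² / 310 = 0.5452
  light-blue: (629 − 620)² / 620 = 0.1306
  white: (314 − 310)² / 310 = 0.0516
χ² = 0.5452 + 0.1306 + 0.0516 = 0.7274 ≈ 0.727
Degrees of freedom = 3 − 1 = 2; critical value at α = 0.05 is 5.991.
Since 0.727 < 5.991, we fail to reject the null hypothesis — the data are consistent with the 1:2:1 ratio.

0.727; consistent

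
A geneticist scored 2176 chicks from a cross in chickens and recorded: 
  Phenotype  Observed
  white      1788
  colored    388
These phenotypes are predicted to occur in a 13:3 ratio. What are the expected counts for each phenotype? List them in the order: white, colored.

1768, 408

The 13:3 ratio has 16 parts, so with N = 2176 the expected counts are:
  white: 2176 × 13/16 = 1768
  colored: 2176 × 3/16 = 408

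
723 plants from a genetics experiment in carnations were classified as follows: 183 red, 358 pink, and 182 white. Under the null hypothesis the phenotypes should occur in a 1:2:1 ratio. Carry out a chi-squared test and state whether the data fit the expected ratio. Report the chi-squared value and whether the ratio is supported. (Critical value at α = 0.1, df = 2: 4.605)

Total ratio parts = 4. Expected numbers out of 723:
  red: 723 × 1/4 = 180.75
  pink: 723 × 2/4 = 361.5
  white: 723 × 1/4 = 180.75
χ² = Σ (O − E)² / E
  red: (183 − 180.75)² / 180.75 = 0.0280
  pink: (358 − 361.5)² / 361.5 = 0.0339
  white: (182 − 180.75)² / 180.75 = 0.0086
χ² = 0.0280 + 0.0339 + 0.0086 = 0.0705 ≈ 0.071
Degrees of freedom = 3 − 1 = 2; critical value at α = 0.1 is 4.605.
Since 0.071 < 4.605, we fail to reject the null hypothesis — the data are consistent with the 1:2:1 ratio.

0.071; consistent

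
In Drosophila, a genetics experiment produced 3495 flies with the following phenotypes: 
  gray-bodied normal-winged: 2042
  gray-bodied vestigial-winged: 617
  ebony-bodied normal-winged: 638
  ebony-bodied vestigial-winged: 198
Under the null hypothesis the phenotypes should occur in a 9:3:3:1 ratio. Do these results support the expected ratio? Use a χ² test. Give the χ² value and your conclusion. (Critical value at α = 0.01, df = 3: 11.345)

Expected counts for N = 3495 under a 9:3:3:1 ratio (total parts = 16):
  gray-bodied normal-winged: 3495 × 9/16 = 1965.9375
  gray-bodied vestigial-winged: 3495 × 3/16 = 655.3125
  ebony-bodied normal-winged: 3495 × 3/16 = 655.3125
  ebony-bodied vestigial-winged: 3495 × 1/16 = 218.4375
χ² = Σ (O − E)² / E
  gray-bodied normal-winged: (2042 − 1965.9375)² / 1965.9375 = 2.9429
  gray-bodied vestigial-winged: (617 − 655.3125)² / 655.3125 = 2.2399
  ebony-bodied normal-winged: (638 − 655.3125)² / 655.3125 = 0.4574
  ebony-bodied vestigial-winged: (198 − 218.4375)² / 218.4375 = 1.9122
χ² = 2.9429 + 2.2399 + 0.4574 + 1.9122 = 7.5524 ≈ 7.552
Degrees of freedom = 4 − 1 = 3; critical value at α = 0.01 is 11.345.
Since 7.552 < 11.345, we fail to reject the null hypothesis — the data are consistent with the 9:3:3:1 ratio.

7.552; consistent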